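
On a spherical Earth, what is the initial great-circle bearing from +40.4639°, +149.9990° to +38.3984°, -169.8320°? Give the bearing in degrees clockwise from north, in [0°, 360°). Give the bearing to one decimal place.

Δλ = -169.8320 − 149.9990 = -319.8310°; wrapped into (−180°, 180°]: 40.1690°.
θ = atan2( sin Δλ · cos φ₂ , cos φ₁ · sin φ₂ − sin φ₁ · cos φ₂ · cos Δλ )
  = atan2(0.50553, 0.08391) = 80.575° → normalised to [0°, 360°): 80.575°.

80.6°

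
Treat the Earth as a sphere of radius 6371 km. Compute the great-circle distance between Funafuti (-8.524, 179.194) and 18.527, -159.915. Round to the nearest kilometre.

Δλ = -159.915 − 179.194 = -339.109°; wrapped into (−180°, 180°]: 20.891°.
Δφ = 18.527 − -8.524 = 27.051°.
a = sin²(Δφ/2) + cos φ₁ · cos φ₂ · sin²(Δλ/2) = 0.085521.
c = 2·atan2(√a, √(1−a)) = 0.59355 rad → d = 6371·c ≈ 3781.53 km.

3782 km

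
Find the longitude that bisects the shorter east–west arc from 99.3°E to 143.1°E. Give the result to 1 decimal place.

Signed shortest Δλ from +99.3° to +143.1° is +43.8°.
Midpoint longitude = +99.3° + (+43.8°)/2 = +99.3° + 21.9° = +121.2°.

121.2°E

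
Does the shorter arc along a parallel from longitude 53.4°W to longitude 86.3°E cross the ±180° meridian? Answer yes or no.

No

Signed shortest Δλ = ((86.3 − -53.4 + 180) mod 360) − 180 = 139.7°.
Going east by 139.7° from -53.4° reaches +86.3° without touching 180°.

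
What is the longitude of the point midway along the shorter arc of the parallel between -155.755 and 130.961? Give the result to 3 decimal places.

Signed shortest Δλ from -155.755° to +130.961° is -73.284°.
Midpoint longitude = -155.755° + (-73.284°)/2 = -155.755° − 36.642° = -192.397°.
Normalise into (−180°, 180°]: +167.603°.
(The naïve average (-155.755 + +130.961)/2 = -12.397° is on the wrong side of the globe.)

+167.603°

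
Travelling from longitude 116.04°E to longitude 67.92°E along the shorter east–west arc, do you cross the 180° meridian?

Signed shortest Δλ = ((67.92 − 116.04 + 180) mod 360) − 180 = -48.12°.
Going west by 48.12° from +116.04° reaches +67.92° without touching 180°.

No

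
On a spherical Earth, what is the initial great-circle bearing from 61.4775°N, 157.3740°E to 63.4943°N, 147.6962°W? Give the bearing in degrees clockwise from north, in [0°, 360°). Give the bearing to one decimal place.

61.1°

Δλ = -147.6962 − 157.3740 = -305.0702°; wrapped into (−180°, 180°]: 54.9298°.
θ = atan2( sin Δλ · cos φ₂ , cos φ₁ · sin φ₂ − sin φ₁ · cos φ₂ · cos Δλ )
  = atan2(0.36526, 0.20201) = 61.055° → normalised to [0°, 360°): 61.055°.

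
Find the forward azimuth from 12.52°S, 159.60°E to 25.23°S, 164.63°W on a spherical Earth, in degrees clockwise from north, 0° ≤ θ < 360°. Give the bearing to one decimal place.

Δλ = -164.63 − 159.60 = -324.23°; wrapped into (−180°, 180°]: 35.77°.
θ = atan2( sin Δλ · cos φ₂ , cos φ₁ · sin φ₂ − sin φ₁ · cos φ₂ · cos Δλ )
  = atan2(0.52877, -0.25701) = 115.922° → normalised to [0°, 360°): 115.922°.

115.9°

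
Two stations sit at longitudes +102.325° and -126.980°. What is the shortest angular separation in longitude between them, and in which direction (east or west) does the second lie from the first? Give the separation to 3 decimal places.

Raw difference: -126.980 − 102.325 = -229.305°.
Normalise into (−180°, 180°]: -229.305° + 360° = 130.695°.
Positive ⇒ the second point lies to the east; separation 130.695°.

130.695° east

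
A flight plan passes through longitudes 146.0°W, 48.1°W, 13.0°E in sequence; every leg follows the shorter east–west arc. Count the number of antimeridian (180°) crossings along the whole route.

Leg 1: -146.0° → -48.1°, shortest Δλ = 97.9° (east) — does not cross 180°.
Leg 2: -48.1° → +13.0°, shortest Δλ = 61.1° (east) — does not cross 180°.
Total crossings: 0.

0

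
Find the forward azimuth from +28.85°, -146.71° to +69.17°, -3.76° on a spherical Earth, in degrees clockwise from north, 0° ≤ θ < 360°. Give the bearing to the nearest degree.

13°

Δλ = -3.76 − -146.71 = 142.95°.
θ = atan2( sin Δλ · cos φ₂ , cos φ₁ · sin φ₂ − sin φ₁ · cos φ₂ · cos Δλ )
  = atan2(0.21425, 0.95558) = 12.637° → normalised to [0°, 360°): 12.637°.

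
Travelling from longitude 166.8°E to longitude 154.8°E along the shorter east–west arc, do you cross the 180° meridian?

Signed shortest Δλ = ((154.8 − 166.8 + 180) mod 360) − 180 = -12.0°.
Going west by 12.0° from +166.8° reaches +154.8° without touching 180°.

No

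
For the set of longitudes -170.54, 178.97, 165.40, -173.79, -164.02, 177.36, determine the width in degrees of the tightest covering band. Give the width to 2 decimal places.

30.58°

Sort the longitudes: -173.79°, -170.54°, -164.02°, +165.40°, +177.36°, +178.97°.
Eastward gaps between consecutive values (wrapping around): 3.25°, 6.52°, 329.42°, 11.96°, 1.61°, 7.24°.
Largest gap = 329.42° ⇒ minimal covering band is its complement: 360° − 329.42° = 30.58°.
Band runs from +165.40° eastward to -164.02°, crossing the antimeridian.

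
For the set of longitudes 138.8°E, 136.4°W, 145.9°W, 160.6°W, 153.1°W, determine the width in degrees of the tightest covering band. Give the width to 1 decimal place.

Sort the longitudes: -160.6°, -153.1°, -145.9°, -136.4°, +138.8°.
Eastward gaps between consecutive values (wrapping around): 7.5°, 7.2°, 9.5°, 275.2°, 60.6°.
Largest gap = 275.2° ⇒ minimal covering band is its complement: 360° − 275.2° = 84.8°.
Band runs from +138.8° eastward to -136.4°, crossing the antimeridian.

84.8°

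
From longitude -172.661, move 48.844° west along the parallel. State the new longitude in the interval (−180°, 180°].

Start at -172.661°; shift −48.844° → -221.505°.
-221.505° lies outside (−180°, 180°]; add 360° → +138.495°.

+138.495°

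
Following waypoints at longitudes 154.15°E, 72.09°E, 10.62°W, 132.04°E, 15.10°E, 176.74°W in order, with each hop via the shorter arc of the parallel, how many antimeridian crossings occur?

Leg 1: +154.15° → +72.09°, shortest Δλ = -82.06° (west) — does not cross 180°.
Leg 2: +72.09° → -10.62°, shortest Δλ = -82.71° (west) — does not cross 180°.
Leg 3: -10.62° → +132.04°, shortest Δλ = 142.66° (east) — does not cross 180°.
Leg 4: +132.04° → +15.10°, shortest Δλ = -116.94° (west) — does not cross 180°.
Leg 5: +15.10° → -176.74°, shortest Δλ = 168.16° (east) — crosses 180°.
Total crossings: 1.

1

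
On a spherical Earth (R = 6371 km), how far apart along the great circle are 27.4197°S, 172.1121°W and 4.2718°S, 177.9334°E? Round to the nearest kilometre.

Δλ = 177.9334 − -172.1121 = 350.0455°; wrapped into (−180°, 180°]: -9.9545°.
Δφ = -4.2718 − -27.4197 = 23.1479°.
a = sin²(Δφ/2) + cos φ₁ · cos φ₂ · sin²(Δλ/2) = 0.046917.
c = 2·atan2(√a, √(1−a)) = 0.43667 rad → d = 6371·c ≈ 2782.00 km.

2782 km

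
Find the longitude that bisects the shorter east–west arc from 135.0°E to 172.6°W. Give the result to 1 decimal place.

161.2°E

Signed shortest Δλ from +135.0° to -172.6° is +52.4°.
Midpoint longitude = +135.0° + (+52.4°)/2 = +135.0° + 26.2° = +161.2°.
(The naïve average (+135.0 + -172.6)/2 = -18.8° is on the wrong side of the globe.)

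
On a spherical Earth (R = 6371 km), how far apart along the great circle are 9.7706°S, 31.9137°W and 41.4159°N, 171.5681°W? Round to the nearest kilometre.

Δλ = -171.5681 − -31.9137 = -139.6544°.
Δφ = 41.4159 − -9.7706 = 51.1865°.
a = sin²(Δφ/2) + cos φ₁ · cos φ₂ · sin²(Δλ/2) = 0.837766.
c = 2·atan2(√a, √(1−a)) = 2.31248 rad → d = 6371·c ≈ 14732.82 km.

14733 km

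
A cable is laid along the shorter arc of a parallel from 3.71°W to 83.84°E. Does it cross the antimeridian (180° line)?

Signed shortest Δλ = ((83.84 − -3.71 + 180) mod 360) − 180 = 87.55°.
Going east by 87.55° from -3.71° reaches +83.84° without touching 180°.

No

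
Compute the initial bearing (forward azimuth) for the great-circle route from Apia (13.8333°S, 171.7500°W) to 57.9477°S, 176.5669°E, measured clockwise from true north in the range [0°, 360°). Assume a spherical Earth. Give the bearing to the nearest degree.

Δλ = 176.5669 − -171.7500 = 348.3169°; wrapped into (−180°, 180°]: -11.6831°.
θ = atan2( sin Δλ · cos φ₂ , cos φ₁ · sin φ₂ − sin φ₁ · cos φ₂ · cos Δλ )
  = atan2(-0.10746, -0.69872) = -171.256° → normalised to [0°, 360°): 188.744°.

189°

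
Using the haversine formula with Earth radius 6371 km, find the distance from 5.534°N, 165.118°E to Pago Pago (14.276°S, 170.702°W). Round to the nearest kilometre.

Δλ = -170.702 − 165.118 = -335.820°; wrapped into (−180°, 180°]: 24.180°.
Δφ = -14.276 − 5.534 = -19.810°.
a = sin²(Δφ/2) + cos φ₁ · cos φ₂ · sin²(Δλ/2) = 0.071905.
c = 2·atan2(√a, √(1−a)) = 0.54295 rad → d = 6371·c ≈ 3459.11 km.

3459 km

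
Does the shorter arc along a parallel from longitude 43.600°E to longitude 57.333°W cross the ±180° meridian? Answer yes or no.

Signed shortest Δλ = ((-57.333 − 43.600 + 180) mod 360) − 180 = -100.933°.
Going west by 100.933° from +43.600° reaches -57.333° without touching 180°.

No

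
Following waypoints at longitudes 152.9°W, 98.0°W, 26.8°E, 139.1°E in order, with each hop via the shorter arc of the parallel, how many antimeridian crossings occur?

Leg 1: -152.9° → -98.0°, shortest Δλ = 54.9° (east) — does not cross 180°.
Leg 2: -98.0° → +26.8°, shortest Δλ = 124.8° (east) — does not cross 180°.
Leg 3: +26.8° → +139.1°, shortest Δλ = 112.3° (east) — does not cross 180°.
Total crossings: 0.

0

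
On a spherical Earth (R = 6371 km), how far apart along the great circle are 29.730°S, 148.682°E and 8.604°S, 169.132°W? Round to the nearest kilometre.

4974 km

Δλ = -169.132 − 148.682 = -317.814°; wrapped into (−180°, 180°]: 42.186°.
Δφ = -8.604 − -29.730 = 21.126°.
a = sin²(Δφ/2) + cos φ₁ · cos φ₂ · sin²(Δλ/2) = 0.144807.
c = 2·atan2(√a, √(1−a)) = 0.78075 rad → d = 6371·c ≈ 4974.16 km.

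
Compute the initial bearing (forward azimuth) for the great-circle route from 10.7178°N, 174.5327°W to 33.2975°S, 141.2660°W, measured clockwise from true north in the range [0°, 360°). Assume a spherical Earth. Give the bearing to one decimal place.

145.6°

Δλ = -141.2660 − -174.5327 = 33.2667°.
θ = atan2( sin Δλ · cos φ₂ , cos φ₁ · sin φ₂ − sin φ₁ · cos φ₂ · cos Δλ )
  = atan2(0.45848, -0.66938) = 145.591° → normalised to [0°, 360°): 145.591°.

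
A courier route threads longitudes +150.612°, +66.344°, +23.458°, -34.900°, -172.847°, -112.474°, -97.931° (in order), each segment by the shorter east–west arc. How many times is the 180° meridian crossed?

Leg 1: +150.612° → +66.344°, shortest Δλ = -84.268° (west) — does not cross 180°.
Leg 2: +66.344° → +23.458°, shortest Δλ = -42.886° (west) — does not cross 180°.
Leg 3: +23.458° → -34.900°, shortest Δλ = -58.358° (west) — does not cross 180°.
Leg 4: -34.900° → -172.847°, shortest Δλ = -137.947° (west) — does not cross 180°.
Leg 5: -172.847° → -112.474°, shortest Δλ = 60.373° (east) — does not cross 180°.
Leg 6: -112.474° → -97.931°, shortest Δλ = 14.543° (east) — does not cross 180°.
Total crossings: 0.

0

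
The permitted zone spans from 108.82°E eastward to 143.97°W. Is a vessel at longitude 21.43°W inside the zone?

Band width going east from +108.82° to -143.97°: ((-143.97 − 108.82) mod 360) = 107.21°.
Offset of -21.43° east of the west edge: ((-21.43 − 108.82) mod 360) = 229.75°.
229.75° > 107.21° ⇒ outside.

No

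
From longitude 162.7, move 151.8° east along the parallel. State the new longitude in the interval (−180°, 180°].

-45.5°

Start at +162.7°; shift +151.8° → +314.5°.
+314.5° lies outside (−180°, 180°]; subtract 360° → -45.5°.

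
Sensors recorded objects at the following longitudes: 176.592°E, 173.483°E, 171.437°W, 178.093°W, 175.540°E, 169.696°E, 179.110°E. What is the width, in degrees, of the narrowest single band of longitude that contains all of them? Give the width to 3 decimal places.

18.867°

Sort the longitudes: -178.093°, -171.437°, +169.696°, +173.483°, +175.540°, +176.592°, +179.110°.
Eastward gaps between consecutive values (wrapping around): 6.656°, 341.133°, 3.787°, 2.057°, 1.052°, 2.518°, 2.797°.
Largest gap = 341.133° ⇒ minimal covering band is its complement: 360° − 341.133° = 18.867°.
Band runs from +169.696° eastward to -171.437°, crossing the antimeridian.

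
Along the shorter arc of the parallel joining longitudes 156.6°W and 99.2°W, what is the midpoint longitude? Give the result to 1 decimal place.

Signed shortest Δλ from -156.6° to -99.2° is +57.4°.
Midpoint longitude = -156.6° + (+57.4°)/2 = -156.6° + 28.7° = -127.9°.

127.9°W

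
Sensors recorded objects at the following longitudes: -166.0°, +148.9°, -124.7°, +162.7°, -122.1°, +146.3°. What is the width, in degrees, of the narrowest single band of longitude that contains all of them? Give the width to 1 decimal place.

91.6°

Sort the longitudes: -166.0°, -124.7°, -122.1°, +146.3°, +148.9°, +162.7°.
Eastward gaps between consecutive values (wrapping around): 41.3°, 2.6°, 268.4°, 2.6°, 13.8°, 31.3°.
Largest gap = 268.4° ⇒ minimal covering band is its complement: 360° − 268.4° = 91.6°.
Band runs from +146.3° eastward to -122.1°, crossing the antimeridian.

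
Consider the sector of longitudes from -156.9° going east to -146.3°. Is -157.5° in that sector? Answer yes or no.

No

Band width going east from -156.9° to -146.3°: ((-146.3 − -156.9) mod 360) = 10.6°.
Offset of -157.5° east of the west edge: ((-157.5 − -156.9) mod 360) = 359.4°.
359.4° > 10.6° ⇒ outside.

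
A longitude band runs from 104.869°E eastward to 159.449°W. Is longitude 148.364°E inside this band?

Band width going east from +104.869° to -159.449°: ((-159.449 − 104.869) mod 360) = 95.682°.
Offset of +148.364° east of the west edge: ((148.364 − 104.869) mod 360) = 43.495°.
43.495° ≤ 95.682° ⇒ inside.

Yes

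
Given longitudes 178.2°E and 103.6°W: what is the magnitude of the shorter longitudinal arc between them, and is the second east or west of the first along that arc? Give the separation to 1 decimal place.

78.2° east

Raw difference: -103.6 − 178.2 = -281.8°.
Normalise into (−180°, 180°]: -281.8° + 360° = 78.2°.
Positive ⇒ the second point lies to the east; separation 78.2°.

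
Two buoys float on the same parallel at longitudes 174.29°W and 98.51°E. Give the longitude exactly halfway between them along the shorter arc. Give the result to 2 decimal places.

142.11°E

Signed shortest Δλ from -174.29° to +98.51° is -87.20°.
Midpoint longitude = -174.29° + (-87.20°)/2 = -174.29° − 43.60° = -217.89°.
Normalise into (−180°, 180°]: +142.11°.
(The naïve average (-174.29 + +98.51)/2 = -37.89° is on the wrong side of the globe.)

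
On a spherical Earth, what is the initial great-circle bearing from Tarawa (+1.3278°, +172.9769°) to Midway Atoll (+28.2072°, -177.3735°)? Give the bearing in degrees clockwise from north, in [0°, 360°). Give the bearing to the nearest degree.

18°

Δλ = -177.3735 − 172.9769 = -350.3504°; wrapped into (−180°, 180°]: 9.6496°.
θ = atan2( sin Δλ · cos φ₂ , cos φ₁ · sin φ₂ − sin φ₁ · cos φ₂ · cos Δλ )
  = atan2(0.14772, 0.45240) = 18.083° → normalised to [0°, 360°): 18.083°.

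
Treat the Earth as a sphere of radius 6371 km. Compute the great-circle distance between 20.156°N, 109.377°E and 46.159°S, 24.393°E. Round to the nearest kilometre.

11236 km

Δλ = 24.393 − 109.377 = -84.984°.
Δφ = -46.159 − 20.156 = -66.315°.
a = sin²(Δφ/2) + cos φ₁ · cos φ₂ · sin²(Δλ/2) = 0.595839.
c = 2·atan2(√a, √(1−a)) = 1.76367 rad → d = 6371·c ≈ 11236.33 km.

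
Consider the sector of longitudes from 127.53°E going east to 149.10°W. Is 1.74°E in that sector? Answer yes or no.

No

Band width going east from +127.53° to -149.10°: ((-149.10 − 127.53) mod 360) = 83.37°.
Offset of +1.74° east of the west edge: ((1.74 − 127.53) mod 360) = 234.21°.
234.21° > 83.37° ⇒ outside.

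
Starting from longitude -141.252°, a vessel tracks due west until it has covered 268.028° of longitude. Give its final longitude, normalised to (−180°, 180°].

Start at -141.252°; shift −268.028° → -409.280°.
-409.280° lies outside (−180°, 180°]; add 360° → -49.280°.

-49.280°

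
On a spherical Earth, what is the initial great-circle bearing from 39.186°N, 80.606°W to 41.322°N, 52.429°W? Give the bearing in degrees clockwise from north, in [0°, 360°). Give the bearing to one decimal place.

Δλ = -52.429 − -80.606 = 28.177°.
θ = atan2( sin Δλ · cos φ₂ , cos φ₁ · sin φ₂ − sin φ₁ · cos φ₂ · cos Δλ )
  = atan2(0.35462, 0.09351) = 75.229° → normalised to [0°, 360°): 75.229°.

75.2°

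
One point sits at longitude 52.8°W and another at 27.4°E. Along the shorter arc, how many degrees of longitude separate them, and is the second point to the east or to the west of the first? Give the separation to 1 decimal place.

80.2° east

Raw difference: 27.4 − -52.8 = 80.2°.
Normalise into (−180°, 180°]: 80.2° stays 80.2°.
Positive ⇒ the second point lies to the east; separation 80.2°.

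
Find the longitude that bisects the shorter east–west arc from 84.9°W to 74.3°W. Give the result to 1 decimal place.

Signed shortest Δλ from -84.9° to -74.3° is +10.6°.
Midpoint longitude = -84.9° + (+10.6°)/2 = -84.9° + 5.3° = -79.6°.

79.6°W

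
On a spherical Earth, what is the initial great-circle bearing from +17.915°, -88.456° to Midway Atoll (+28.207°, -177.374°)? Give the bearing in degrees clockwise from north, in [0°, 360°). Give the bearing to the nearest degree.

Δλ = -177.374 − -88.456 = -88.918°.
θ = atan2( sin Δλ · cos φ₂ , cos φ₁ · sin φ₂ − sin φ₁ · cos φ₂ · cos Δλ )
  = atan2(-0.88109, 0.44462) = -63.223° → normalised to [0°, 360°): 296.777°.

297°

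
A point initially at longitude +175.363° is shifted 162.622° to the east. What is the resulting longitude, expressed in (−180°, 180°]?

Start at +175.363°; shift +162.622° → +337.985°.
+337.985° lies outside (−180°, 180°]; subtract 360° → -22.015°.

-22.015°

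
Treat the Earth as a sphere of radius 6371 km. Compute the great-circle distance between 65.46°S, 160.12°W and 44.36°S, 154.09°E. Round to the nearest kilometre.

3618 km

Δλ = 154.09 − -160.12 = 314.21°; wrapped into (−180°, 180°]: -45.79°.
Δφ = -44.36 − -65.46 = 21.10°.
a = sin²(Δφ/2) + cos φ₁ · cos φ₂ · sin²(Δλ/2) = 0.078467.
c = 2·atan2(√a, √(1−a)) = 0.56784 rad → d = 6371·c ≈ 3617.69 km.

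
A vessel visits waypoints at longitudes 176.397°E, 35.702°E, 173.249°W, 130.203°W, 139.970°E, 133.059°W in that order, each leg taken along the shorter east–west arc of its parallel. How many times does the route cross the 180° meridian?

3

Leg 1: +176.397° → +35.702°, shortest Δλ = -140.695° (west) — does not cross 180°.
Leg 2: +35.702° → -173.249°, shortest Δλ = 151.049° (east) — crosses 180°.
Leg 3: -173.249° → -130.203°, shortest Δλ = 43.046° (east) — does not cross 180°.
Leg 4: -130.203° → +139.970°, shortest Δλ = -89.827° (west) — crosses 180°.
Leg 5: +139.970° → -133.059°, shortest Δλ = 86.971° (east) — crosses 180°.
Total crossings: 3.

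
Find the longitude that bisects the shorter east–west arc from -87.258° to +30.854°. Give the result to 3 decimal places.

-28.202°

Signed shortest Δλ from -87.258° to +30.854° is +118.112°.
Midpoint longitude = -87.258° + (+118.112°)/2 = -87.258° + 59.056° = -28.202°.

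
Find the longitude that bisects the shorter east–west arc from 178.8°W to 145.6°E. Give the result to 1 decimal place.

163.4°E

Signed shortest Δλ from -178.8° to +145.6° is -35.6°.
Midpoint longitude = -178.8° + (-35.6°)/2 = -178.8° − 17.8° = -196.6°.
Normalise into (−180°, 180°]: +163.4°.
(The naïve average (-178.8 + +145.6)/2 = -16.6° is on the wrong side of the globe.)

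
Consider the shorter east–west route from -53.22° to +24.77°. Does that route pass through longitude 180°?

No

Signed shortest Δλ = ((24.77 − -53.22 + 180) mod 360) − 180 = 77.99°.
Going east by 77.99° from -53.22° reaches +24.77° without touching 180°.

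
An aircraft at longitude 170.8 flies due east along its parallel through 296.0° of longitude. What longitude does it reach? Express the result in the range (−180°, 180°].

+106.8°

Start at +170.8°; shift +296.0° → +466.8°.
+466.8° lies outside (−180°, 180°]; subtract 360° → +106.8°.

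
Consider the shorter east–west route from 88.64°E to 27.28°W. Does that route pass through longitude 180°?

No

Signed shortest Δλ = ((-27.28 − 88.64 + 180) mod 360) − 180 = -115.92°.
Going west by 115.92° from +88.64° reaches -27.28° without touching 180°.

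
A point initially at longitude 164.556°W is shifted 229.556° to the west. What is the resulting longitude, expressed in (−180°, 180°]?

Start at -164.556°; shift −229.556° → -394.112°.
-394.112° lies outside (−180°, 180°]; add 360° → -34.112°.

34.112°W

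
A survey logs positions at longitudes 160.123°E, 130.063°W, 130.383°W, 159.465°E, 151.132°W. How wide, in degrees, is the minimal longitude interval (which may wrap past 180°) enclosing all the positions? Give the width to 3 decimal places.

70.472°

Sort the longitudes: -151.132°, -130.383°, -130.063°, +159.465°, +160.123°.
Eastward gaps between consecutive values (wrapping around): 20.749°, 0.320°, 289.528°, 0.658°, 48.745°.
Largest gap = 289.528° ⇒ minimal covering band is its complement: 360° − 289.528° = 70.472°.
Band runs from +159.465° eastward to -130.063°, crossing the antimeridian.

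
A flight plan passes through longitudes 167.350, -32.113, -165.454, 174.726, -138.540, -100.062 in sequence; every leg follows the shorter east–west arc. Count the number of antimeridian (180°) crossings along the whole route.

Leg 1: +167.350° → -32.113°, shortest Δλ = 160.537° (east) — crosses 180°.
Leg 2: -32.113° → -165.454°, shortest Δλ = -133.341° (west) — does not cross 180°.
Leg 3: -165.454° → +174.726°, shortest Δλ = -19.82° (west) — crosses 180°.
Leg 4: +174.726° → -138.540°, shortest Δλ = 46.734° (east) — crosses 180°.
Leg 5: -138.540° → -100.062°, shortest Δλ = 38.478° (east) — does not cross 180°.
Total crossings: 3.

3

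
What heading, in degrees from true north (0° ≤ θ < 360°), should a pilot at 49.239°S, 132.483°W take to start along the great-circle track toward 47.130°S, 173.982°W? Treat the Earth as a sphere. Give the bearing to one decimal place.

258.4°

Δλ = -173.982 − -132.483 = -41.499°.
θ = atan2( sin Δλ · cos φ₂ , cos φ₁ · sin φ₂ − sin φ₁ · cos φ₂ · cos Δλ )
  = atan2(-0.45080, -0.09256) = -101.603° → normalised to [0°, 360°): 258.397°.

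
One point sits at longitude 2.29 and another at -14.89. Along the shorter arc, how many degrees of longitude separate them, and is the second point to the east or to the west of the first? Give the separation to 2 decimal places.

Raw difference: -14.89 − 2.29 = -17.18°.
Normalise into (−180°, 180°]: -17.18° stays -17.18°.
Negative ⇒ the second point lies to the west; separation 17.18°.

17.18° west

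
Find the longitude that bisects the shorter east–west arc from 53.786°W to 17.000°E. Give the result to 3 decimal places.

18.393°W

Signed shortest Δλ from -53.786° to +17.000° is +70.786°.
Midpoint longitude = -53.786° + (+70.786°)/2 = -53.786° + 35.393° = -18.393°.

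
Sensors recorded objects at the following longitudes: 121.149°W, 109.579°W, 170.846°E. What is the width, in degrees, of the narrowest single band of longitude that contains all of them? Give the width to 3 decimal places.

Sort the longitudes: -121.149°, -109.579°, +170.846°.
Eastward gaps between consecutive values (wrapping around): 11.570°, 280.425°, 68.005°.
Largest gap = 280.425° ⇒ minimal covering band is its complement: 360° − 280.425° = 79.575°.
Band runs from +170.846° eastward to -109.579°, crossing the antimeridian.

79.575°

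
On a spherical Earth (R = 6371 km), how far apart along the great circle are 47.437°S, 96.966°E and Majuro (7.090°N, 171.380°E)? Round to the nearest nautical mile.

Δλ = 171.380 − 96.966 = 74.414°.
Δφ = 7.090 − -47.437 = 54.527°.
a = sin²(Δφ/2) + cos φ₁ · cos φ₂ · sin²(Δλ/2) = 0.455280.
c = 2·atan2(√a, √(1−a)) = 1.48124 rad → d = 6371·c ≈ 9436.96 km ≈ 5095.55 nmi.

5096 nmi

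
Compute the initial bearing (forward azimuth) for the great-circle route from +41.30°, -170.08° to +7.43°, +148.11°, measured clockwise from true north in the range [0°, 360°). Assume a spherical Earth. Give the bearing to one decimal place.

239.4°

Δλ = 148.11 − -170.08 = 318.19°; wrapped into (−180°, 180°]: -41.81°.
θ = atan2( sin Δλ · cos φ₂ , cos φ₁ · sin φ₂ − sin φ₁ · cos φ₂ · cos Δλ )
  = atan2(-0.66106, -0.39066) = -120.581° → normalised to [0°, 360°): 239.419°.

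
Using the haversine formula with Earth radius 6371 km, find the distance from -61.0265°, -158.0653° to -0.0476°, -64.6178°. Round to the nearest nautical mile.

Δλ = -64.6178 − -158.0653 = 93.4475°.
Δφ = -0.0476 − -61.0265 = 60.9789°.
a = sin²(Δφ/2) + cos φ₁ · cos φ₂ · sin²(Δλ/2) = 0.514201.
c = 2·atan2(√a, √(1−a)) = 1.59920 rad → d = 6371·c ≈ 10188.52 km ≈ 5501.36 nmi.

5501 nmi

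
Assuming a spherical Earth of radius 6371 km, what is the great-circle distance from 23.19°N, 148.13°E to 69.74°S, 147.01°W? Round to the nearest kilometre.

Δλ = -147.01 − 148.13 = -295.14°; wrapped into (−180°, 180°]: 64.86°.
Δφ = -69.74 − 23.19 = -92.93°.
a = sin²(Δφ/2) + cos φ₁ · cos φ₂ · sin²(Δλ/2) = 0.617097.
c = 2·atan2(√a, √(1−a)) = 1.80719 rad → d = 6371·c ≈ 11513.58 km.

11514 km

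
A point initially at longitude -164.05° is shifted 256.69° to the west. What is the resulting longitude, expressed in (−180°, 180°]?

Start at -164.05°; shift −256.69° → -420.74°.
-420.74° lies outside (−180°, 180°]; add 360° → -60.74°.

-60.74°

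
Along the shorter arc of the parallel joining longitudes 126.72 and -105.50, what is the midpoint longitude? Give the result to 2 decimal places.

Signed shortest Δλ from +126.72° to -105.50° is +127.78°.
Midpoint longitude = +126.72° + (+127.78°)/2 = +126.72° + 63.89° = +190.61°.
Normalise into (−180°, 180°]: -169.39°.
(The naïve average (+126.72 + -105.50)/2 = 10.61° is on the wrong side of the globe.)

-169.39°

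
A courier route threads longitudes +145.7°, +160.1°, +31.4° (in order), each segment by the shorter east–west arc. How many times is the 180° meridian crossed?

0

Leg 1: +145.7° → +160.1°, shortest Δλ = 14.4° (east) — does not cross 180°.
Leg 2: +160.1° → +31.4°, shortest Δλ = -128.7° (west) — does not cross 180°.
Total crossings: 0.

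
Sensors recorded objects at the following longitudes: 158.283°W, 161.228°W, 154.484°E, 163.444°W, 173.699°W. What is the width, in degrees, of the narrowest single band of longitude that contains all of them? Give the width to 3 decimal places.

Sort the longitudes: -173.699°, -163.444°, -161.228°, -158.283°, +154.484°.
Eastward gaps between consecutive values (wrapping around): 10.255°, 2.216°, 2.945°, 312.767°, 31.817°.
Largest gap = 312.767° ⇒ minimal covering band is its complement: 360° − 312.767° = 47.233°.
Band runs from +154.484° eastward to -158.283°, crossing the antimeridian.

47.233°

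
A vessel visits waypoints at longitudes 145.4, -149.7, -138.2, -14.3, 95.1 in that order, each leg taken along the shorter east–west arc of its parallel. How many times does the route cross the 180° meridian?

Leg 1: +145.4° → -149.7°, shortest Δλ = 64.9° (east) — crosses 180°.
Leg 2: -149.7° → -138.2°, shortest Δλ = 11.5° (east) — does not cross 180°.
Leg 3: -138.2° → -14.3°, shortest Δλ = 123.9° (east) — does not cross 180°.
Leg 4: -14.3° → +95.1°, shortest Δλ = 109.4° (east) — does not cross 180°.
Total crossings: 1.

1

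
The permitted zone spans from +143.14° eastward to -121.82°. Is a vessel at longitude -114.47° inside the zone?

Band width going east from +143.14° to -121.82°: ((-121.82 − 143.14) mod 360) = 95.04°.
Offset of -114.47° east of the west edge: ((-114.47 − 143.14) mod 360) = 102.39°.
102.39° > 95.04° ⇒ outside.

No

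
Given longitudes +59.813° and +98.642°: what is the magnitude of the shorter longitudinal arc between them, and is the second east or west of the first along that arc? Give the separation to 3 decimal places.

38.829° east

Raw difference: 98.642 − 59.813 = 38.829°.
Normalise into (−180°, 180°]: 38.829° stays 38.829°.
Positive ⇒ the second point lies to the east; separation 38.829°.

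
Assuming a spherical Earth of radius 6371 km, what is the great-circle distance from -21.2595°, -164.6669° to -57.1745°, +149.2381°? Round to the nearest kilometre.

5457 km

Δλ = 149.2381 − -164.6669 = 313.9050°; wrapped into (−180°, 180°]: -46.0950°.
Δφ = -57.1745 − -21.2595 = -35.9150°.
a = sin²(Δφ/2) + cos φ₁ · cos φ₂ · sin²(Δλ/2) = 0.172486.
c = 2·atan2(√a, √(1−a)) = 0.85658 rad → d = 6371·c ≈ 5457.24 km.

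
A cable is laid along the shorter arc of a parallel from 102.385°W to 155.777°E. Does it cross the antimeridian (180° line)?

Yes

Naïve |155.777 − -102.385| = 258.162° > 180°, so the shorter arc goes the other way round — across 180°.
Signed shortest Δλ = ((155.777 − -102.385 + 180) mod 360) − 180 = -101.838°.
Going west by 101.838° from -102.385° passes through 180° before reaching +155.777°.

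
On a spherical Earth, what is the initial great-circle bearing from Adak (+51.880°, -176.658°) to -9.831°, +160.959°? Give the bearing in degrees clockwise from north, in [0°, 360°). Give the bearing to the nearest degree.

Δλ = 160.959 − -176.658 = 337.617°; wrapped into (−180°, 180°]: -22.383°.
θ = atan2( sin Δλ · cos φ₂ , cos φ₁ · sin φ₂ − sin φ₁ · cos φ₂ · cos Δλ )
  = atan2(-0.37520, -0.82217) = -155.470° → normalised to [0°, 360°): 204.530°.

205°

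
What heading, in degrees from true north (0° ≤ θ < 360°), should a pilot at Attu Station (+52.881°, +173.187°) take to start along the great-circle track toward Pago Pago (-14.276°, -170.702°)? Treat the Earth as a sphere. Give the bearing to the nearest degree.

Δλ = -170.702 − 173.187 = -343.889°; wrapped into (−180°, 180°]: 16.111°.
θ = atan2( sin Δλ · cos φ₂ , cos φ₁ · sin φ₂ − sin φ₁ · cos φ₂ · cos Δλ )
  = atan2(0.26893, -0.89122) = 163.209° → normalised to [0°, 360°): 163.209°.

163°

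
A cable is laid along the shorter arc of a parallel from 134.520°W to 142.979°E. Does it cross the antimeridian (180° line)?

Yes

Naïve |142.979 − -134.520| = 277.499° > 180°, so the shorter arc goes the other way round — across 180°.
Signed shortest Δλ = ((142.979 − -134.520 + 180) mod 360) − 180 = -82.501°.
Going west by 82.501° from -134.520° passes through 180° before reaching +142.979°.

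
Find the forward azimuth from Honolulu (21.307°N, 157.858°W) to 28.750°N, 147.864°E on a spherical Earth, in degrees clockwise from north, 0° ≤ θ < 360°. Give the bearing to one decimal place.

290.2°

Δλ = 147.864 − -157.858 = 305.722°; wrapped into (−180°, 180°]: -54.278°.
θ = atan2( sin Δλ · cos φ₂ , cos φ₁ · sin φ₂ − sin φ₁ · cos φ₂ · cos Δλ )
  = atan2(-0.71178, 0.26211) = -69.784° → normalised to [0°, 360°): 290.216°.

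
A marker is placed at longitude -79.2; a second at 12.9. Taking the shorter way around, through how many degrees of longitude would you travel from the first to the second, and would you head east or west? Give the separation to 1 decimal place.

92.1° east

Raw difference: 12.9 − -79.2 = 92.1°.
Normalise into (−180°, 180°]: 92.1° stays 92.1°.
Positive ⇒ the second point lies to the east; separation 92.1°.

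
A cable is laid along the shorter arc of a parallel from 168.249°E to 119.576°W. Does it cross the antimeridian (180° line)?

Yes

Naïve |-119.576 − 168.249| = 287.825° > 180°, so the shorter arc goes the other way round — across 180°.
Signed shortest Δλ = ((-119.576 − 168.249 + 180) mod 360) − 180 = 72.175°.
Going east by 72.175° from +168.249° passes through 180° before reaching -119.576°.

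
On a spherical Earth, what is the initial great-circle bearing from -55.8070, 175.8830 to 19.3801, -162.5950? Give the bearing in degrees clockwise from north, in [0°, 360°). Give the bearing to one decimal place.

20.8°

Δλ = -162.5950 − 175.8830 = -338.4780°; wrapped into (−180°, 180°]: 21.5220°.
θ = atan2( sin Δλ · cos φ₂ , cos φ₁ · sin φ₂ − sin φ₁ · cos φ₂ · cos Δλ )
  = atan2(0.34607, 0.91236) = 20.772° → normalised to [0°, 360°): 20.772°.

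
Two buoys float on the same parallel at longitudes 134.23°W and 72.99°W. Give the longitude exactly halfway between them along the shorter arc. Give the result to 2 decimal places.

Signed shortest Δλ from -134.23° to -72.99° is +61.24°.
Midpoint longitude = -134.23° + (+61.24°)/2 = -134.23° + 30.62° = -103.61°.

103.61°W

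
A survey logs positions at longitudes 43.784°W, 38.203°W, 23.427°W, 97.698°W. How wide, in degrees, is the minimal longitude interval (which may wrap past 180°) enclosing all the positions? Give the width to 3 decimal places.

Sort the longitudes: -97.698°, -43.784°, -38.203°, -23.427°.
Eastward gaps between consecutive values (wrapping around): 53.914°, 5.581°, 14.776°, 285.729°.
Largest gap = 285.729° ⇒ minimal covering band is its complement: 360° − 285.729° = 74.271°.
Band runs from -97.698° eastward to -23.427°.

74.271°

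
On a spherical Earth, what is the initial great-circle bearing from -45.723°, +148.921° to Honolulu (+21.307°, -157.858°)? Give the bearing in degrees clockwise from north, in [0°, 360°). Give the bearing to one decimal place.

48.8°

Δλ = -157.858 − 148.921 = -306.779°; wrapped into (−180°, 180°]: 53.221°.
θ = atan2( sin Δλ · cos φ₂ , cos φ₁ · sin φ₂ − sin φ₁ · cos φ₂ · cos Δλ )
  = atan2(0.74620, 0.65305) = 48.809° → normalised to [0°, 360°): 48.809°.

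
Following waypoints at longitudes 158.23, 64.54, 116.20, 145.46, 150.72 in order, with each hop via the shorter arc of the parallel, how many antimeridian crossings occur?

Leg 1: +158.23° → +64.54°, shortest Δλ = -93.69° (west) — does not cross 180°.
Leg 2: +64.54° → +116.20°, shortest Δλ = 51.66° (east) — does not cross 180°.
Leg 3: +116.20° → +145.46°, shortest Δλ = 29.26° (east) — does not cross 180°.
Leg 4: +145.46° → +150.72°, shortest Δλ = 5.26° (east) — does not cross 180°.
Total crossings: 0.

0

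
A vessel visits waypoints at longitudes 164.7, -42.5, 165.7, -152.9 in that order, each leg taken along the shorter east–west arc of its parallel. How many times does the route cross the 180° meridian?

Leg 1: +164.7° → -42.5°, shortest Δλ = 152.8° (east) — crosses 180°.
Leg 2: -42.5° → +165.7°, shortest Δλ = -151.8° (west) — crosses 180°.
Leg 3: +165.7° → -152.9°, shortest Δλ = 41.4° (east) — crosses 180°.
Total crossings: 3.

3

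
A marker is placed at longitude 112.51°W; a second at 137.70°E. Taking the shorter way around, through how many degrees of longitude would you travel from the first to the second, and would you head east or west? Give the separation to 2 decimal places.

109.79° west

Raw difference: 137.70 − -112.51 = 250.21°.
Normalise into (−180°, 180°]: 250.21° − 360° = -109.79°.
Negative ⇒ the second point lies to the west; separation 109.79°.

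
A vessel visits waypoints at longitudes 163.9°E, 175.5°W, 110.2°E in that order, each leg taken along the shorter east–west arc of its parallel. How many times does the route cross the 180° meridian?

Leg 1: +163.9° → -175.5°, shortest Δλ = 20.6° (east) — crosses 180°.
Leg 2: -175.5° → +110.2°, shortest Δλ = -74.3° (west) — crosses 180°.
Total crossings: 2.

2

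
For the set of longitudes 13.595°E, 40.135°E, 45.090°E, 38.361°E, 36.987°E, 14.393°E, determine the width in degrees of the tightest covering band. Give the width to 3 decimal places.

Sort the longitudes: +13.595°, +14.393°, +36.987°, +38.361°, +40.135°, +45.090°.
Eastward gaps between consecutive values (wrapping around): 0.798°, 22.594°, 1.374°, 1.774°, 4.955°, 328.505°.
Largest gap = 328.505° ⇒ minimal covering band is its complement: 360° − 328.505° = 31.495°.
Band runs from +13.595° eastward to +45.090°.

31.495°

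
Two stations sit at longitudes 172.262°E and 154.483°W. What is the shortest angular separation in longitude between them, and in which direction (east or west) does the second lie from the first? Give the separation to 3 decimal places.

33.255° east

Raw difference: -154.483 − 172.262 = -326.745°.
Normalise into (−180°, 180°]: -326.745° + 360° = 33.255°.
Positive ⇒ the second point lies to the east; separation 33.255°.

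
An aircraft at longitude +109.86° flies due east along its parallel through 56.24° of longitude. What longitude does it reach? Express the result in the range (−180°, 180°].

Start at +109.86°; shift +56.24° → +166.10°.
+166.10° already lies in (−180°, 180°].

+166.10°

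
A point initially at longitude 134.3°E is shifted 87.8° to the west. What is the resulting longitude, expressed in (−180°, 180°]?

46.5°E

Start at +134.3°; shift −87.8° → +46.5°.
+46.5° already lies in (−180°, 180°].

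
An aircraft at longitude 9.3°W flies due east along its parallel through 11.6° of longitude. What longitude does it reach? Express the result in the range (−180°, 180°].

Start at -9.3°; shift +11.6° → +2.3°.
+2.3° already lies in (−180°, 180°].

2.3°E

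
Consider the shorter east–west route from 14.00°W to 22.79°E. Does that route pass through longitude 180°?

No

Signed shortest Δλ = ((22.79 − -14.00 + 180) mod 360) − 180 = 36.79°.
Going east by 36.79° from -14.00° reaches +22.79° without touching 180°.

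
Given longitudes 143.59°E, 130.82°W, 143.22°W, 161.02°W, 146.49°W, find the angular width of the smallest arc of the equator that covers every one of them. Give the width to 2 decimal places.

85.59°

Sort the longitudes: -161.02°, -146.49°, -143.22°, -130.82°, +143.59°.
Eastward gaps between consecutive values (wrapping around): 14.53°, 3.27°, 12.40°, 274.41°, 55.39°.
Largest gap = 274.41° ⇒ minimal covering band is its complement: 360° − 274.41° = 85.59°.
Band runs from +143.59° eastward to -130.82°, crossing the antimeridian.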